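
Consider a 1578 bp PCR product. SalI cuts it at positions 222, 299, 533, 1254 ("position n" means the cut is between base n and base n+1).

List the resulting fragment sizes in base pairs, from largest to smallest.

Linear molecule, 4 cuts → 5 fragments:
  222 − 0 = 222 bp
  299 − 222 = 77 bp
  533 − 299 = 234 bp
  1254 − 533 = 721 bp
  1578 − 1254 = 324 bp
Sorted largest to smallest: 721, 324, 234, 222, 77 bp.

721, 324, 234, 222, 77 bp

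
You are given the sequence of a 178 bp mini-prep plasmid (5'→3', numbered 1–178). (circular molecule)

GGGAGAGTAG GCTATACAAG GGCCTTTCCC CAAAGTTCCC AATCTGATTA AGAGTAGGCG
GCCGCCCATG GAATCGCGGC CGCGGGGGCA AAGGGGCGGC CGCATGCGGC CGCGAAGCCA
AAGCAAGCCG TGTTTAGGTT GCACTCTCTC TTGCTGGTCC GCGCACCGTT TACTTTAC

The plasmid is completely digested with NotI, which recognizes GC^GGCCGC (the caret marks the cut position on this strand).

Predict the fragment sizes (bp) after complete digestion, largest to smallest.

130, 20, 18, 10 bp

NotI sites (GCGGCCGC) start at positions 58, 76, 96, 106.
NotI cuts after base 2 of each site, so after positions 59, 77, 97, 107.
Circular molecule, 4 cuts → 4 fragments:
  60–77 → 18 bp
  78–97 → 20 bp
  98–107 → 10 bp
  108–178 then 1–59 → 71 + 59 = 130 bp
Sorted largest to smallest: 130, 20, 18, 10 bp.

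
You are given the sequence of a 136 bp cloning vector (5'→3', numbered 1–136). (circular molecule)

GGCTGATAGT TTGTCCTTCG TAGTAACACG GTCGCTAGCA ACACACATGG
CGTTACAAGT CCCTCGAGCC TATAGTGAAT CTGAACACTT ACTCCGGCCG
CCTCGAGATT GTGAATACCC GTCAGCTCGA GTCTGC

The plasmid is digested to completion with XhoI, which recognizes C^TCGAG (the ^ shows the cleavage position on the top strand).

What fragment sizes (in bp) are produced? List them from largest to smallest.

XhoI sites (CTCGAG) start at positions 63, 102, 126.
XhoI cuts after the first base of each site, so after positions 63, 102, 126.
Circular molecule, 3 cuts → 3 fragments:
  64–102 → 39 bp
  103–126 → 24 bp
  127–136 then 1–63 → 10 + 63 = 73 bp
Sorted largest to smallest: 73, 39, 24 bp.

73, 39, 24 bp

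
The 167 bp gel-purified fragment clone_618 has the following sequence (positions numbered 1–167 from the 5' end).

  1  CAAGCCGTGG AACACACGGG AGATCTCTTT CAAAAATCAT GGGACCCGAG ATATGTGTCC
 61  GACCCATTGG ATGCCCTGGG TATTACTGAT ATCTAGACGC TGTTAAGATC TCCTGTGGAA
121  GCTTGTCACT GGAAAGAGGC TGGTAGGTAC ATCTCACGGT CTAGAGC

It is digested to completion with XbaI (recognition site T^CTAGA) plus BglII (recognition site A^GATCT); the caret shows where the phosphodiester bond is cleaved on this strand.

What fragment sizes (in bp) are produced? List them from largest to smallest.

71, 54, 21, 14, 7 bp

XbaI sites (TCTAGA) start at positions 92, 160.
XbaI cuts after the first base of each site, so after positions 92, 160.
BglII sites (AGATCT) start at positions 21, 106.
BglII cuts after the first base of each site, so after positions 21, 106.
Combined cut positions: 21, 92, 106, 160.
Linear molecule, 4 cuts → 5 fragments:
  1–21 → 21 bp
  22–92 → 71 bp
  93–106 → 14 bp
  107–160 → 54 bp
  161–167 → 7 bp
Sorted largest to smallest: 71, 54, 21, 14, 7 bp.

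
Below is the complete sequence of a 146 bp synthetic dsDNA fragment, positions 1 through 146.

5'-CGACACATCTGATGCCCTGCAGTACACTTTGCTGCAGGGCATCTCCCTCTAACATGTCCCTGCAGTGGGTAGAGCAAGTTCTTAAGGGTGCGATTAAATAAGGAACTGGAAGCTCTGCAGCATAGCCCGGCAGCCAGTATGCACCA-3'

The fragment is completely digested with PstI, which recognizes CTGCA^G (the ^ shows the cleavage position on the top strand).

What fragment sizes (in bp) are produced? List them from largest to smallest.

55, 28, 27, 21, 15 bp

PstI sites (CTGCAG) start at positions 17, 32, 60, 115.
PstI cuts after base 5 of each site (before the last base), so after positions 21, 36, 64, 119.
Linear molecule, 4 cuts → 5 fragments:
  1–21 → 21 bp
  22–36 → 15 bp
  37–64 → 28 bp
  65–119 → 55 bp
  120–146 → 27 bp
Sorted largest to smallest: 55, 28, 27, 21, 15 bp.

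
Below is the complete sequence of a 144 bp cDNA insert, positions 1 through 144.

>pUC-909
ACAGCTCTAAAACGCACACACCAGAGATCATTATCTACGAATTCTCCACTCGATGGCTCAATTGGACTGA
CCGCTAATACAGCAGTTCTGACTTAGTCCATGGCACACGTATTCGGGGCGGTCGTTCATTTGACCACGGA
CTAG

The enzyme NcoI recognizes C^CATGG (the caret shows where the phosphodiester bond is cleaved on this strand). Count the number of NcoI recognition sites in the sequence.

1

CCATGG occurs starting at position 98.
NcoI cuts at 1 site.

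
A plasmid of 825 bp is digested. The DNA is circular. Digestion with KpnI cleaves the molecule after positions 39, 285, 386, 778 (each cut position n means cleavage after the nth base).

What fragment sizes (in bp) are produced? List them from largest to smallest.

392, 246, 101, 86 bp

Circular molecule, 4 cuts → 4 fragments:
  285 − 39 = 246 bp
  386 − 285 = 101 bp
  778 − 386 = 392 bp
  wrap: 825 − 778 + 39 = 86 bp
Sorted largest to smallest: 392, 246, 101, 86 bp.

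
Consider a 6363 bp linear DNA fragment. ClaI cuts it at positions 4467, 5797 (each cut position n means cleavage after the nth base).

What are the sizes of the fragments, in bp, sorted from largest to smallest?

Linear molecule, 2 cuts → 3 fragments:
  4467 − 0 = 4467 bp
  5797 − 4467 = 1330 bp
  6363 − 5797 = 566 bp
Sorted largest to smallest: 4467, 1330, 566 bp.

4467, 1330, 566 bp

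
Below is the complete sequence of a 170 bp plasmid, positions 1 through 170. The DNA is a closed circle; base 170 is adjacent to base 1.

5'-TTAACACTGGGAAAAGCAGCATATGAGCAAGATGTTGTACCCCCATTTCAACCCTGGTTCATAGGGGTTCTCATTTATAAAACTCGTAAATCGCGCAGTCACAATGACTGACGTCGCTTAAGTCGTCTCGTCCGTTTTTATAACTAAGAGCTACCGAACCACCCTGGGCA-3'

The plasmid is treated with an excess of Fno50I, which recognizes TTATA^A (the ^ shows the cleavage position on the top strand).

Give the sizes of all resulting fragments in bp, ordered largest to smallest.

Fno50I sites (TTATAA) start at positions 75, 138.
Fno50I cuts after base 5 of each site (before the last base), so after positions 79, 142.
Circular molecule, 2 cuts → 2 fragments:
  80–142 → 63 bp
  143–170 then 1–79 → 28 + 79 = 107 bp
Sorted largest to smallest: 107, 63 bp.

107, 63 bp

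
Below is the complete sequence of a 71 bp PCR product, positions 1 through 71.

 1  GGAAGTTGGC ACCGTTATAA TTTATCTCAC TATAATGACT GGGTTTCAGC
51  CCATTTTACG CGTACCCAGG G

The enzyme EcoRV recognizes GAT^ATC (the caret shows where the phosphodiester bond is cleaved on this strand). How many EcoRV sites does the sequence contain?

0

No occurrence of GATATC is present in the sequence.
EcoRV does not cut: 0 sites.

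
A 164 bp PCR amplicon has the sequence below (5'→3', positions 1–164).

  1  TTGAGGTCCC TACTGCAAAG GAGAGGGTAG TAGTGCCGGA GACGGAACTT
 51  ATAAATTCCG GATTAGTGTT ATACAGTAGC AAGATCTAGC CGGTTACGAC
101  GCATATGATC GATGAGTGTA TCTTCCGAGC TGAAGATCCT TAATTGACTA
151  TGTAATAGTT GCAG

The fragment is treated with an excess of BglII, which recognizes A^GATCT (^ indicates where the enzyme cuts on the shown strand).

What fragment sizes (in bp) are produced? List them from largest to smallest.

The BglII site (AGATCT) starts at position 82.
BglII cuts after the first base of each site, so after position 82.
Linear molecule, 1 cut → 2 fragments:
  1–82 → 82 bp
  83–164 → 82 bp
Sorted largest to smallest: 82, 82 bp.

82, 82 bp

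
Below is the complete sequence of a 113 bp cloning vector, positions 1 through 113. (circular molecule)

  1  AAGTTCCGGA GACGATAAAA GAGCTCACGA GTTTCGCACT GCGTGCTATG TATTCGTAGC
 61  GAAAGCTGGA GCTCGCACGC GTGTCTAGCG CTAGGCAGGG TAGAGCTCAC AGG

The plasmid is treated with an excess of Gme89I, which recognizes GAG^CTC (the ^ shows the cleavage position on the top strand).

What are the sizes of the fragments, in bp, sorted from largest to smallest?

48, 34, 31 bp

Gme89I sites (GAGCTC) start at positions 21, 69, 103.
Gme89I cuts after base 3 of each site, so after positions 23, 71, 105.
Circular molecule, 3 cuts → 3 fragments:
  24–71 → 48 bp
  72–105 → 34 bp
  106–113 then 1–23 → 8 + 23 = 31 bp
Sorted largest to smallest: 48, 34, 31 bp.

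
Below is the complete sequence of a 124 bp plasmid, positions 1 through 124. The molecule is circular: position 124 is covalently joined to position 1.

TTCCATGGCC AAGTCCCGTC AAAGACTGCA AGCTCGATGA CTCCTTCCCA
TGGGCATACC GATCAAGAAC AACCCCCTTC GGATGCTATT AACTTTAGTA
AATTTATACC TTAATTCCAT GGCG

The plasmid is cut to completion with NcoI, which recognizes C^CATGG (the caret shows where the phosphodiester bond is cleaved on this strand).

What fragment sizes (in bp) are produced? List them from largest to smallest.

69, 45, 10 bp

NcoI sites (CCATGG) start at positions 3, 48, 117.
NcoI cuts after the first base of each site, so after positions 3, 48, 117.
Circular molecule, 3 cuts → 3 fragments:
  4–48 → 45 bp
  49–117 → 69 bp
  118–124 then 1–3 → 7 + 3 = 10 bp
Sorted largest to smallest: 69, 45, 10 bp.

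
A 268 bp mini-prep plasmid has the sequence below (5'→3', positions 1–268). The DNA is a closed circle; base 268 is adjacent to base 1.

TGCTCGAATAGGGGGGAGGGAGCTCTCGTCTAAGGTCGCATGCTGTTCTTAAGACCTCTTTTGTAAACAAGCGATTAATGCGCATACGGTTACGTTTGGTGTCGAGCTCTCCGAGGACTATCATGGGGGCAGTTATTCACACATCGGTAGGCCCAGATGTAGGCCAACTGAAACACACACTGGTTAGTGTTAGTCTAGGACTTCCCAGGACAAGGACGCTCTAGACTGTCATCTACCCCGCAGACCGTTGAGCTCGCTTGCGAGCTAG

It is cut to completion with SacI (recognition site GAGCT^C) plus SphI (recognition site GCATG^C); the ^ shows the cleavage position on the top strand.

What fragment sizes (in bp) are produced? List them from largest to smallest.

SacI sites (GAGCTC) start at positions 20, 104, 250.
SacI cuts after base 5 of each site (before the last base), so after positions 24, 108, 254.
The SphI site (GCATGC) starts at position 38.
SphI cuts after base 5 of each site (before the last base), so after position 42.
Combined cut positions: 24, 42, 108, 254.
Circular molecule, 4 cuts → 4 fragments:
  25–42 → 18 bp
  43–108 → 66 bp
  109–254 → 146 bp
  255–268 then 1–24 → 14 + 24 = 38 bp
Sorted largest to smallest: 146, 66, 38, 18 bp.

146, 66, 38, 18 bp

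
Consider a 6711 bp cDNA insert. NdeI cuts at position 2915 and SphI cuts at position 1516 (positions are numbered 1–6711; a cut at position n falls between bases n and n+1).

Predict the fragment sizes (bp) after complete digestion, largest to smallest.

3796, 1516, 1399 bp

Combined cut positions (sorted): 1516, 2915.
Linear molecule, 2 cuts → 3 fragments:
  1516 − 0 = 1516 bp
  2915 − 1516 = 1399 bp
  6711 − 2915 = 3796 bp
Sorted largest to smallest: 3796, 1516, 1399 bp.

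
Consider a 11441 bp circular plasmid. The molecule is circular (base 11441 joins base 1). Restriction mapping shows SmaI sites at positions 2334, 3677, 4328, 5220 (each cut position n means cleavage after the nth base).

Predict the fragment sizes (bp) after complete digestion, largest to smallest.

Circular molecule, 4 cuts → 4 fragments:
  3677 − 2334 = 1343 bp
  4328 − 3677 = 651 bp
  5220 − 4328 = 892 bp
  wrap: 11441 − 5220 + 2334 = 8555 bp
Sorted largest to smallest: 8555, 1343, 892, 651 bp.

8555, 1343, 892, 651 bp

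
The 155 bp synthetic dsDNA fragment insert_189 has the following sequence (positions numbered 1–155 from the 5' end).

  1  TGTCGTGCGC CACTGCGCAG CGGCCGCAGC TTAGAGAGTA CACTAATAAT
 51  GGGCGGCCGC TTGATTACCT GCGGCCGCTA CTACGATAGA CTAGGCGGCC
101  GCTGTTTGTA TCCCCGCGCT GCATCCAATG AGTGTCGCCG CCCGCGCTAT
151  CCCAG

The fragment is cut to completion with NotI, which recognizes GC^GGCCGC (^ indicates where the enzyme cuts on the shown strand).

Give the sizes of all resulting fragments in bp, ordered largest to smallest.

59, 33, 24, 21, 18 bp

NotI sites (GCGGCCGC) start at positions 20, 53, 71, 95.
NotI cuts after base 2 of each site, so after positions 21, 54, 72, 96.
Linear molecule, 4 cuts → 5 fragments:
  1–21 → 21 bp
  22–54 → 33 bp
  55–72 → 18 bp
  73–96 → 24 bp
  97–155 → 59 bp
Sorted largest to smallest: 59, 33, 24, 21, 18 bp.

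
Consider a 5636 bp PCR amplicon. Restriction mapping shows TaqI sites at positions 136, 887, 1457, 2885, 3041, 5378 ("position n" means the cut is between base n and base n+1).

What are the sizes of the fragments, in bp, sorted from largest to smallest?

2337, 1428, 751, 570, 258, 156, 136 bp

Linear molecule, 6 cuts → 7 fragments:
  136 − 0 = 136 bp
  887 − 136 = 751 bp
  1457 − 887 = 570 bp
  2885 − 1457 = 1428 bp
  3041 − 2885 = 156 bp
  5378 − 3041 = 2337 bp
  5636 − 5378 = 258 bp
Sorted largest to smallest: 2337, 1428, 751, 570, 258, 156, 136 bp.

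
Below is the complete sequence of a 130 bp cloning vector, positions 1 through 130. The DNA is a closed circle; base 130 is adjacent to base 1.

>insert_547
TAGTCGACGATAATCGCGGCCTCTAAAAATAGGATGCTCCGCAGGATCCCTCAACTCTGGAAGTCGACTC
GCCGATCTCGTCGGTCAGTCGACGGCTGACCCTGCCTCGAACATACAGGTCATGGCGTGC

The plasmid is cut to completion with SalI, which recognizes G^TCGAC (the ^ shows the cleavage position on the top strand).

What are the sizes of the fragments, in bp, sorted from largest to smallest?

SalI sites (GTCGAC) start at positions 3, 63, 88.
SalI cuts after the first base of each site, so after positions 3, 63, 88.
Circular molecule, 3 cuts → 3 fragments:
  4–63 → 60 bp
  64–88 → 25 bp
  89–130 then 1–3 → 42 + 3 = 45 bp
Sorted largest to smallest: 60, 45, 25 bp.

60, 45, 25 bp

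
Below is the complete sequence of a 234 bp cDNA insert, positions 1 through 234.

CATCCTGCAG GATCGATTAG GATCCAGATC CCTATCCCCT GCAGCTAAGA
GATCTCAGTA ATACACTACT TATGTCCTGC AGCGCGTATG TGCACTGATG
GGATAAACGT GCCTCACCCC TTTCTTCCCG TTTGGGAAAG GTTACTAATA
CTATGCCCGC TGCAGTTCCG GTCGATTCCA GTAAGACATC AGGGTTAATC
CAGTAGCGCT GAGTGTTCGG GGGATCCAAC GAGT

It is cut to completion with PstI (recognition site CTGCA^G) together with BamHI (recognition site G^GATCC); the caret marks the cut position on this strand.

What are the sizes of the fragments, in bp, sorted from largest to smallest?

83, 58, 38, 23, 12, 11, 9 bp

PstI sites (CTGCAG) start at positions 5, 39, 77, 160.
PstI cuts after base 5 of each site (before the last base), so after positions 9, 43, 81, 164.
BamHI sites (GGATCC) start at positions 20, 222.
BamHI cuts after the first base of each site, so after positions 20, 222.
Combined cut positions: 9, 20, 43, 81, 164, 222.
Linear molecule, 6 cuts → 7 fragments:
  1–9 → 9 bp
  10–20 → 11 bp
  21–43 → 23 bp
  44–81 → 38 bp
  82–164 → 83 bp
  165–222 → 58 bp
  223–234 → 12 bp
Sorted largest to smallest: 83, 58, 38, 23, 12, 11, 9 bp.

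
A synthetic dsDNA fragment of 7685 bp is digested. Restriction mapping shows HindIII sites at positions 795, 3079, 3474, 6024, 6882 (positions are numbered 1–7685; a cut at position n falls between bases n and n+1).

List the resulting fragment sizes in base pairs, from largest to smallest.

Linear molecule, 5 cuts → 6 fragments:
  795 − 0 = 795 bp
  3079 − 795 = 2284 bp
  3474 − 3079 = 395 bp
  6024 − 3474 = 2550 bp
  6882 − 6024 = 858 bp
  7685 − 6882 = 803 bp
Sorted largest to smallest: 2550, 2284, 858, 803, 795, 395 bp.

2550, 2284, 858, 803, 795, 395 bp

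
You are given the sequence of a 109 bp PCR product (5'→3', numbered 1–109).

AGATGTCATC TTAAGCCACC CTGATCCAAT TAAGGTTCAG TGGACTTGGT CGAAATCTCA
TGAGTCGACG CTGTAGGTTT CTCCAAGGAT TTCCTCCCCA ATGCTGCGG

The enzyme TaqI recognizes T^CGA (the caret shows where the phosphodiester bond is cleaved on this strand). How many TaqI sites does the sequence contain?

TCGA occurs starting at positions 50, 65.
TaqI cuts at 2 sites.

2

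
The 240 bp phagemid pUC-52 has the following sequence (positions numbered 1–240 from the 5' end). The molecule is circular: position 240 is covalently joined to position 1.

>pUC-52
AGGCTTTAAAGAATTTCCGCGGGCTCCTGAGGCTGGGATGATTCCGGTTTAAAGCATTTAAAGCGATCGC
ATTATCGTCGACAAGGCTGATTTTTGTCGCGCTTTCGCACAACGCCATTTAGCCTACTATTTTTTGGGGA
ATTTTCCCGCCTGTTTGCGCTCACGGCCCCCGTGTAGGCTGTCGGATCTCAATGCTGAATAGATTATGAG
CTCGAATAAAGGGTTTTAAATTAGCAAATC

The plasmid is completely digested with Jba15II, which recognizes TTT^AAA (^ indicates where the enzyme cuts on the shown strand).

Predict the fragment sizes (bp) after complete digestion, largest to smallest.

168, 43, 20, 9 bp

Jba15II sites (TTTAAA) start at positions 5, 48, 57, 225.
Jba15II cuts after base 3 of each site, so after positions 7, 50, 59, 227.
Circular molecule, 4 cuts → 4 fragments:
  8–50 → 43 bp
  51–59 → 9 bp
  60–227 → 168 bp
  228–240 then 1–7 → 13 + 7 = 20 bp
Sorted largest to smallest: 168, 43, 20, 9 bp.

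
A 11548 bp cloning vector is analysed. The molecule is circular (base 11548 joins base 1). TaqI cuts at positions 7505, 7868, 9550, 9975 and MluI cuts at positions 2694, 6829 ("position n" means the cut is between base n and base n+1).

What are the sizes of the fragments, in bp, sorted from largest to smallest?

4267, 4135, 1682, 676, 425, 363 bp

Combined cut positions (sorted): 2694, 6829, 7505, 7868, 9550, 9975.
Circular molecule, 6 cuts → 6 fragments:
  6829 − 2694 = 4135 bp
  7505 − 6829 = 676 bp
  7868 − 7505 = 363 bp
  9550 − 7868 = 1682 bp
  9975 − 9550 = 425 bp
  wrap: 11548 − 9975 + 2694 = 4267 bp
Sorted largest to smallest: 4267, 4135, 1682, 676, 425, 363 bp.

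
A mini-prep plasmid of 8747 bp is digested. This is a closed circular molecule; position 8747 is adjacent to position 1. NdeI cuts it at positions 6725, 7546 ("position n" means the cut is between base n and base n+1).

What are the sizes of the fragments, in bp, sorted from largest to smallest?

7926, 821 bp

Circular molecule, 2 cuts → 2 fragments:
  7546 − 6725 = 821 bp
  wrap: 8747 − 7546 + 6725 = 7926 bp
Sorted largest to smallest: 7926, 821 bp.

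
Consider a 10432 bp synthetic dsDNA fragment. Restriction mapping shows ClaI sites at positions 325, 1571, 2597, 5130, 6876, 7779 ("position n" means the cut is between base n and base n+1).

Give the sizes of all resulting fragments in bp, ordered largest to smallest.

2653, 2533, 1746, 1246, 1026, 903, 325 bp

Linear molecule, 6 cuts → 7 fragments:
  325 − 0 = 325 bp
  1571 − 325 = 1246 bp
  2597 − 1571 = 1026 bp
  5130 − 2597 = 2533 bp
  6876 − 5130 = 1746 bp
  7779 − 6876 = 903 bp
  10432 − 7779 = 2653 bp
Sorted largest to smallest: 2653, 2533, 1746, 1246, 1026, 903, 325 bp.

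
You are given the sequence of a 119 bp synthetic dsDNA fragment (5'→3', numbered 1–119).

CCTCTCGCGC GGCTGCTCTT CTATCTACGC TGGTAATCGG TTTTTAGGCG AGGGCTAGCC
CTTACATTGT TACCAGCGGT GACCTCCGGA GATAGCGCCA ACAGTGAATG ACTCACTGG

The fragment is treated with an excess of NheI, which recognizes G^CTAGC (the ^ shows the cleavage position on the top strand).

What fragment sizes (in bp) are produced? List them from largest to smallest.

65, 54 bp

The NheI site (GCTAGC) starts at position 54.
NheI cuts after the first base of each site, so after position 54.
Linear molecule, 1 cut → 2 fragments:
  1–54 → 54 bp
  55–119 → 65 bp
Sorted largest to smallest: 65, 54 bp.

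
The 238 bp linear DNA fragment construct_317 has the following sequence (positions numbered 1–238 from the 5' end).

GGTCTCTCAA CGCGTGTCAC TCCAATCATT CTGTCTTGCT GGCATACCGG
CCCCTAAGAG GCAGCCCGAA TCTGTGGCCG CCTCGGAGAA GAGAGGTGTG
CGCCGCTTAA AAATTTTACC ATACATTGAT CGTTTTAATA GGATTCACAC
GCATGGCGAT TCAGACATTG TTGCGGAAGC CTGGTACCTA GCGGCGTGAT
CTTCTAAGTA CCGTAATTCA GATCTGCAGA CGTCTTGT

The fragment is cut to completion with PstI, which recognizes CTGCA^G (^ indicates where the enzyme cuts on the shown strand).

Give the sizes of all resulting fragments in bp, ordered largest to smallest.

228, 10 bp

The PstI site (CTGCAG) starts at position 224.
PstI cuts after base 5 of each site (before the last base), so after position 228.
Linear molecule, 1 cut → 2 fragments:
  1–228 → 228 bp
  229–238 → 10 bp
Sorted largest to smallest: 228, 10 bp.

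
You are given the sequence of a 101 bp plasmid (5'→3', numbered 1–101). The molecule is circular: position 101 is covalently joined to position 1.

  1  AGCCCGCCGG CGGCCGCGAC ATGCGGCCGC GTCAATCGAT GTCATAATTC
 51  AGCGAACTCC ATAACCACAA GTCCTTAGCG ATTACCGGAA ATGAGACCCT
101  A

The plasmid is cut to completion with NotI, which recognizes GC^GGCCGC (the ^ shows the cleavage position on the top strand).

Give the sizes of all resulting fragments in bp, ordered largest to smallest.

NotI sites (GCGGCCGC) start at positions 10, 23.
NotI cuts after base 2 of each site, so after positions 11, 24.
Circular molecule, 2 cuts → 2 fragments:
  12–24 → 13 bp
  25–101 then 1–11 → 77 + 11 = 88 bp
Sorted largest to smallest: 88, 13 bp.

88, 13 bp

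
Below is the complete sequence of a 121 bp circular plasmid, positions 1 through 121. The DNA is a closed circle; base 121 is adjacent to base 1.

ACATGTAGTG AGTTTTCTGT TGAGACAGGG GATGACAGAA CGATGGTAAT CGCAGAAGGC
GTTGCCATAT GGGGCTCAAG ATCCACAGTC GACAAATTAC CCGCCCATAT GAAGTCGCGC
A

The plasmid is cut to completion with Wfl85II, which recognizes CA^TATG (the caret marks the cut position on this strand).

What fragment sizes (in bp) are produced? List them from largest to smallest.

81, 40 bp

Wfl85II sites (CATATG) start at positions 66, 106.
Wfl85II cuts after base 2 of each site, so after positions 67, 107.
Circular molecule, 2 cuts → 2 fragments:
  68–107 → 40 bp
  108–121 then 1–67 → 14 + 67 = 81 bp
Sorted largest to smallest: 81, 40 bp.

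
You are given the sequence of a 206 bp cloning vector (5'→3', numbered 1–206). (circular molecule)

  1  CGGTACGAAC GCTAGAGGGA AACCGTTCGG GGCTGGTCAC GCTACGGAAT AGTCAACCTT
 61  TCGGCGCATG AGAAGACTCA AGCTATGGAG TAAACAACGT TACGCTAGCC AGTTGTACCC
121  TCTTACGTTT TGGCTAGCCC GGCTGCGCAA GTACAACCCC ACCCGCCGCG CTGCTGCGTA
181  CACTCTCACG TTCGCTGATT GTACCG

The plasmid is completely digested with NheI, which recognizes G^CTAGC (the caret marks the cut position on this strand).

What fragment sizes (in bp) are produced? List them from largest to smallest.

177, 29 bp

NheI sites (GCTAGC) start at positions 104, 133.
NheI cuts after the first base of each site, so after positions 104, 133.
Circular molecule, 2 cuts → 2 fragments:
  105–133 → 29 bp
  134–206 then 1–104 → 73 + 104 = 177 bp
Sorted largest to smallest: 177, 29 bp.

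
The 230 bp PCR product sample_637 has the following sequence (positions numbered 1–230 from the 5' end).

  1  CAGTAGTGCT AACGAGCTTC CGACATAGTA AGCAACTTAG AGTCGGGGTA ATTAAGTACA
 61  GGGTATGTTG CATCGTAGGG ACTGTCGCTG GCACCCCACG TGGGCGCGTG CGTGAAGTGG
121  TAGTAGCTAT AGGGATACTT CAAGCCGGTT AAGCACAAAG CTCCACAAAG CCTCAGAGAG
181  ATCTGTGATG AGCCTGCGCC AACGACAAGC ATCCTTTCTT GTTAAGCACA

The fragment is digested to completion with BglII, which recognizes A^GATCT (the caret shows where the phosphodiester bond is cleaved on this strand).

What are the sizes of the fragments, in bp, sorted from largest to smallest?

The BglII site (AGATCT) starts at position 179.
BglII cuts after the first base of each site, so after position 179.
Linear molecule, 1 cut → 2 fragments:
  1–179 → 179 bp
  180–230 → 51 bp
Sorted largest to smallest: 179, 51 bp.

179, 51 bp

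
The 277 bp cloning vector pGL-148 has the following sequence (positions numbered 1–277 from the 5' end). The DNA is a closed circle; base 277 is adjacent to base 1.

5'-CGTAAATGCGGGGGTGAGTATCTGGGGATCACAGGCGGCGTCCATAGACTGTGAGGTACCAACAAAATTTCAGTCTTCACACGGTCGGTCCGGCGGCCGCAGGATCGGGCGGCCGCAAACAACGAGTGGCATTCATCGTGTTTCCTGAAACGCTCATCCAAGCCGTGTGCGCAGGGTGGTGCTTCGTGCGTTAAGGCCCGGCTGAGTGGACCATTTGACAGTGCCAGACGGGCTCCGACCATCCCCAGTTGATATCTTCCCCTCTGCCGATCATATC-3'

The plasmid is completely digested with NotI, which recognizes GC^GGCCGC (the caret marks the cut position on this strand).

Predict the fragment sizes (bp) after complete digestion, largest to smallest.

NotI sites (GCGGCCGC) start at positions 93, 109.
NotI cuts after base 2 of each site, so after positions 94, 110.
Circular molecule, 2 cuts → 2 fragments:
  95–110 → 16 bp
  111–277 then 1–94 → 167 + 94 = 261 bp
Sorted largest to smallest: 261, 16 bp.

261, 16 bp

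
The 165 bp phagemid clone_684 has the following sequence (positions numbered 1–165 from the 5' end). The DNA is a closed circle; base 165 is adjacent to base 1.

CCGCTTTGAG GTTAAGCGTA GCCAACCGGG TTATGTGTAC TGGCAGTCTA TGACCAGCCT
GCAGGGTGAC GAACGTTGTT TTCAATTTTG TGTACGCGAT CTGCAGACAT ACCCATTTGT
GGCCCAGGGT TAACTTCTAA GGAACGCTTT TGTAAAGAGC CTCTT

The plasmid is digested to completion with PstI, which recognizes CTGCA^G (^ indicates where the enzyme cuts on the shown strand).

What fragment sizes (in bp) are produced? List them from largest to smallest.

123, 42 bp

PstI sites (CTGCAG) start at positions 59, 101.
PstI cuts after base 5 of each site (before the last base), so after positions 63, 105.
Circular molecule, 2 cuts → 2 fragments:
  64–105 → 42 bp
  106–165 then 1–63 → 60 + 63 = 123 bp
Sorted largest to smallest: 123, 42 bp.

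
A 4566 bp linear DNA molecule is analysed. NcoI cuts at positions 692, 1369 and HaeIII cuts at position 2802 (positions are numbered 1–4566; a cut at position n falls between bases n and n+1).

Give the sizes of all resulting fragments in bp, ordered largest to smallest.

Combined cut positions (sorted): 692, 1369, 2802.
Linear molecule, 3 cuts → 4 fragments:
  692 − 0 = 692 bp
  1369 − 692 = 677 bp
  2802 − 1369 = 1433 bp
  4566 − 2802 = 1764 bp
Sorted largest to smallest: 1764, 1433, 692, 677 bp.

1764, 1433, 692, 677 bp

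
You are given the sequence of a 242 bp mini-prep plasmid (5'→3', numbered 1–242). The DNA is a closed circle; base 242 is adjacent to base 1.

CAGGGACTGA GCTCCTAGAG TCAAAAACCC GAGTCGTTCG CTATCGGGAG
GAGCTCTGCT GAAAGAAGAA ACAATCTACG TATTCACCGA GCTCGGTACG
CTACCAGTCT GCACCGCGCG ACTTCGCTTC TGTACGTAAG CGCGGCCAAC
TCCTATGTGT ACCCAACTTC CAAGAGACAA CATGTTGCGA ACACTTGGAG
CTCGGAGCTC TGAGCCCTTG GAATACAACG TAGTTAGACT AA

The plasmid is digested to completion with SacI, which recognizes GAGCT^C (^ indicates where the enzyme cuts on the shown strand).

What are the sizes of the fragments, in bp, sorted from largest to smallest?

109, 46, 42, 38, 7 bp

SacI sites (GAGCTC) start at positions 9, 51, 89, 198, 205.
SacI cuts after base 5 of each site (before the last base), so after positions 13, 55, 93, 202, 209.
Circular molecule, 5 cuts → 5 fragments:
  14–55 → 42 bp
  56–93 → 38 bp
  94–202 → 109 bp
  203–209 → 7 bp
  210–242 then 1–13 → 33 + 13 = 46 bp
Sorted largest to smallest: 109, 46, 42, 38, 7 bp.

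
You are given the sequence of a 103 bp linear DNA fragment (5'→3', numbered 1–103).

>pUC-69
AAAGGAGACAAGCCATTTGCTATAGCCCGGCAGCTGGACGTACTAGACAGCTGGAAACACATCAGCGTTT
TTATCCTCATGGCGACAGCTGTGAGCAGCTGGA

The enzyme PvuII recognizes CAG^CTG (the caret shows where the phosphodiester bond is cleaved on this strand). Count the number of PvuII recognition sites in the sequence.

CAGCTG occurs starting at positions 31, 48, 86, 96.
PvuII cuts at 4 sites.

4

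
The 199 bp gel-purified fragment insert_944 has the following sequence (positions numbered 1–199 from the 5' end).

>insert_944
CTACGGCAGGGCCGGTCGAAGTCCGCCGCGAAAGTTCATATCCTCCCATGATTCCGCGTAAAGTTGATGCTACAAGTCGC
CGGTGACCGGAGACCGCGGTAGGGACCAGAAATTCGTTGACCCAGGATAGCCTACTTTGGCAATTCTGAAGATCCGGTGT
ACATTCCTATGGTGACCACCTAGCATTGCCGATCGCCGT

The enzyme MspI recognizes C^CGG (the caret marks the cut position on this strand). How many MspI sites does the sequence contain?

4

CCGG occurs starting at positions 12, 80, 87, 154.
MspI cuts at 4 sites.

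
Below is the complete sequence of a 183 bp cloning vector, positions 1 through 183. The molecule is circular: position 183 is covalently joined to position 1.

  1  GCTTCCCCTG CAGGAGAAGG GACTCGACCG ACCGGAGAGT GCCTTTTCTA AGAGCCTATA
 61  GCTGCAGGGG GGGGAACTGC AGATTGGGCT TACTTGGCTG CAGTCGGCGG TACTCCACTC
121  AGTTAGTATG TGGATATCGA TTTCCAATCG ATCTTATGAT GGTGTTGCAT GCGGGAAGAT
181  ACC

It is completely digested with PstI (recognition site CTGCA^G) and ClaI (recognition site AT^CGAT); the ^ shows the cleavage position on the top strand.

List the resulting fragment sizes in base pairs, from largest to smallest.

PstI sites (CTGCAG) start at positions 8, 62, 77, 98.
PstI cuts after base 5 of each site (before the last base), so after positions 12, 66, 81, 102.
ClaI sites (ATCGAT) start at positions 136, 147.
ClaI cuts after base 2 of each site, so after positions 137, 148.
Combined cut positions: 12, 66, 81, 102, 137, 148.
Circular molecule, 6 cuts → 6 fragments:
  13–66 → 54 bp
  67–81 → 15 bp
  82–102 → 21 bp
  103–137 → 35 bp
  138–148 → 11 bp
  149–183 then 1–12 → 35 + 12 = 47 bp
Sorted largest to smallest: 54, 47, 35, 21, 15, 11 bp.

54, 47, 35, 21, 15, 11 bp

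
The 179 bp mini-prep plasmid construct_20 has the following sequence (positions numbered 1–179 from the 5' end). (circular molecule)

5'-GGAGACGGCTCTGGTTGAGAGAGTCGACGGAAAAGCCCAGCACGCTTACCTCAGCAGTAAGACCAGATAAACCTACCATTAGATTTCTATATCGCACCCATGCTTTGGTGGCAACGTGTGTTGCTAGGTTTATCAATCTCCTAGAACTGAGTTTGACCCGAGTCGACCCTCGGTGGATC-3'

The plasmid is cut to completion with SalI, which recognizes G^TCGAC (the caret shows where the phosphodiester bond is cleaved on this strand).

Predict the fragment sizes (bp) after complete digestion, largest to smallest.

SalI sites (GTCGAC) start at positions 23, 162.
SalI cuts after the first base of each site, so after positions 23, 162.
Circular molecule, 2 cuts → 2 fragments:
  24–162 → 139 bp
  163–179 then 1–23 → 17 + 23 = 40 bp
Sorted largest to smallest: 139, 40 bp.

139, 40 bp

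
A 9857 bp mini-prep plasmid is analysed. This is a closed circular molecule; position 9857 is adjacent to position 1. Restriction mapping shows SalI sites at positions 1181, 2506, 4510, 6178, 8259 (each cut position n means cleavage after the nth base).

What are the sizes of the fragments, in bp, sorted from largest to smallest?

Circular molecule, 5 cuts → 5 fragments:
  2506 − 1181 = 1325 bp
  4510 − 2506 = 2004 bp
  6178 − 4510 = 1668 bp
  8259 − 6178 = 2081 bp
  wrap: 9857 − 8259 + 1181 = 2779 bp
Sorted largest to smallest: 2779, 2081, 2004, 1668, 1325 bp.

2779, 2081, 2004, 1668, 1325 bp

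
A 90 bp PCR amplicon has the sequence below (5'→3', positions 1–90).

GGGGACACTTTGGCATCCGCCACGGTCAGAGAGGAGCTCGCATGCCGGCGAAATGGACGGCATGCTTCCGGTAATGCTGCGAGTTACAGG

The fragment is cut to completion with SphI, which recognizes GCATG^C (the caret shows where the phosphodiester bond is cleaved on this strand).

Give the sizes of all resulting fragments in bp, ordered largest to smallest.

44, 26, 20 bp

SphI sites (GCATGC) start at positions 40, 60.
SphI cuts after base 5 of each site (before the last base), so after positions 44, 64.
Linear molecule, 2 cuts → 3 fragments:
  1–44 → 44 bp
  45–64 → 20 bp
  65–90 → 26 bp
Sorted largest to smallest: 44, 26, 20 bp.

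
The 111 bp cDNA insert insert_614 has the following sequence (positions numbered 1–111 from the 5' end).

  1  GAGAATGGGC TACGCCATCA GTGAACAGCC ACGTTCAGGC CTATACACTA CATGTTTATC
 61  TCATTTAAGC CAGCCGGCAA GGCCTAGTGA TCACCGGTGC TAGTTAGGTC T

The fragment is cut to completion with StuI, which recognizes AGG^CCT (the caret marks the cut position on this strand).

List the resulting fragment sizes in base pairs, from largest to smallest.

43, 39, 29 bp

StuI sites (AGGCCT) start at positions 37, 80.
StuI cuts after base 3 of each site, so after positions 39, 82.
Linear molecule, 2 cuts → 3 fragments:
  1–39 → 39 bp
  40–82 → 43 bp
  83–111 → 29 bp
Sorted largest to smallest: 43, 39, 29 bp.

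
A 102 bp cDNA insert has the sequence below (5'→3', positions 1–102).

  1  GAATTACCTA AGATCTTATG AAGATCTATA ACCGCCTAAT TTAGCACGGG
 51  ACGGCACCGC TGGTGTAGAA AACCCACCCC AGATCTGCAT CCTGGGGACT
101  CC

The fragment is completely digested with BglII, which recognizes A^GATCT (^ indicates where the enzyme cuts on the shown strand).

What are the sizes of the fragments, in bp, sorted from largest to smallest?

59, 21, 11, 11 bp

BglII sites (AGATCT) start at positions 11, 22, 81.
BglII cuts after the first base of each site, so after positions 11, 22, 81.
Linear molecule, 3 cuts → 4 fragments:
  1–11 → 11 bp
  12–22 → 11 bp
  23–81 → 59 bp
  82–102 → 21 bp
Sorted largest to smallest: 59, 21, 11, 11 bp.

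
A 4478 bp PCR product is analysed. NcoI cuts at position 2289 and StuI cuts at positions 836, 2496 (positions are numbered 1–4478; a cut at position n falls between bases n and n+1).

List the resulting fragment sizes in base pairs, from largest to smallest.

1982, 1453, 836, 207 bp

Combined cut positions (sorted): 836, 2289, 2496.
Linear molecule, 3 cuts → 4 fragments:
  836 − 0 = 836 bp
  2289 − 836 = 1453 bp
  2496 − 2289 = 207 bp
  4478 − 2496 = 1982 bp
Sorted largest to smallest: 1982, 1453, 836, 207 bp.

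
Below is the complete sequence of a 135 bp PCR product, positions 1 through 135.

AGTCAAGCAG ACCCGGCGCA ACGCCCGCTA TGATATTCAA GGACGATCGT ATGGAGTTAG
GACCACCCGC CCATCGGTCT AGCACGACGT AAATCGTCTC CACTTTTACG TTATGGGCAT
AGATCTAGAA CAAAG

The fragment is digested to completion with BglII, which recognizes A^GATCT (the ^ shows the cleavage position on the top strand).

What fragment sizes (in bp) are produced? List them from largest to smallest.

The BglII site (AGATCT) starts at position 121.
BglII cuts after the first base of each site, so after position 121.
Linear molecule, 1 cut → 2 fragments:
  1–121 → 121 bp
  122–135 → 14 bp
Sorted largest to smallest: 121, 14 bp.

121, 14 bp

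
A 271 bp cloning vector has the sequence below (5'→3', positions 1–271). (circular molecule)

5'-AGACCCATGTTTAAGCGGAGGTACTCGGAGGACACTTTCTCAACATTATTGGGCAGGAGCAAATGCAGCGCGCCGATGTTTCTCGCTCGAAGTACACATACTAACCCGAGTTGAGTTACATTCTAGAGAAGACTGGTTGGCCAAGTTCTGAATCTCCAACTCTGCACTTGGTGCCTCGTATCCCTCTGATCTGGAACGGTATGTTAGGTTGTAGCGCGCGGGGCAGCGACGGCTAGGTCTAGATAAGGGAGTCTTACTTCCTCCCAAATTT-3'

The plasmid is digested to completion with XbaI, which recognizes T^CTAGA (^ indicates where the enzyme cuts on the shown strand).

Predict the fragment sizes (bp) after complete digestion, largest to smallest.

XbaI sites (TCTAGA) start at positions 122, 238.
XbaI cuts after the first base of each site, so after positions 122, 238.
Circular molecule, 2 cuts → 2 fragments:
  123–238 → 116 bp
  239–271 then 1–122 → 33 + 122 = 155 bp
Sorted largest to smallest: 155, 116 bp.

155, 116 bp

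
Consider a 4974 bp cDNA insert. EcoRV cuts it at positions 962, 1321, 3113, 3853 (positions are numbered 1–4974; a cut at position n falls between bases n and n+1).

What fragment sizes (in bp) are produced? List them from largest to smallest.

1792, 1121, 962, 740, 359 bp

Linear molecule, 4 cuts → 5 fragments:
  962 − 0 = 962 bp
  1321 − 962 = 359 bp
  3113 − 1321 = 1792 bp
  3853 − 3113 = 740 bp
  4974 − 3853 = 1121 bp
Sorted largest to smallest: 1792, 1121, 962, 740, 359 bp.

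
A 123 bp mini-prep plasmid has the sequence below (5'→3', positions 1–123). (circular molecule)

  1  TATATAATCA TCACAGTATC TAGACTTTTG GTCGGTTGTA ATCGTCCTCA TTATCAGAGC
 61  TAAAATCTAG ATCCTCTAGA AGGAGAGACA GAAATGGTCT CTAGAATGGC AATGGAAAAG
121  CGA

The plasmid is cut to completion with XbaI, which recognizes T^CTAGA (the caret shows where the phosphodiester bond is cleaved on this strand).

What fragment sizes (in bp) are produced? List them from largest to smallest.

XbaI sites (TCTAGA) start at positions 19, 66, 75, 100.
XbaI cuts after the first base of each site, so after positions 19, 66, 75, 100.
Circular molecule, 4 cuts → 4 fragments:
  20–66 → 47 bp
  67–75 → 9 bp
  76–100 → 25 bp
  101–123 then 1–19 → 23 + 19 = 42 bp
Sorted largest to smallest: 47, 42, 25, 9 bp.

47, 42, 25, 9 bp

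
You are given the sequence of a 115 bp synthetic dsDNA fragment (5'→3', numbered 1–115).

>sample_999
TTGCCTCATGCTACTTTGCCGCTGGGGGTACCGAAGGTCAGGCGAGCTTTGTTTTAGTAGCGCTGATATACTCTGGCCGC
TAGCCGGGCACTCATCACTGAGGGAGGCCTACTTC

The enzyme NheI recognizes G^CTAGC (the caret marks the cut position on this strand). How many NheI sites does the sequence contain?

1

GCTAGC occurs starting at position 79.
NheI cuts at 1 site.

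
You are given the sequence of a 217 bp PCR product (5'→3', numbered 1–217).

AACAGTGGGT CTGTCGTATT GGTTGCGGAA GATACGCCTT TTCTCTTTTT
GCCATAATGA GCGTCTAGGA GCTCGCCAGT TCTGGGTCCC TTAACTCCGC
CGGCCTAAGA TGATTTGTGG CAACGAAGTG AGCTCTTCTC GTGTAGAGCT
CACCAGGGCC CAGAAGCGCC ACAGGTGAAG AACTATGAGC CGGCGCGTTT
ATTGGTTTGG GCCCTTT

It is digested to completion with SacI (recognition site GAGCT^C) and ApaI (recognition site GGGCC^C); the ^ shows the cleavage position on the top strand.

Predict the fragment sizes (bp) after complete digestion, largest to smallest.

73, 61, 53, 16, 10, 4 bp

SacI sites (GAGCTC) start at positions 69, 130, 146.
SacI cuts after base 5 of each site (before the last base), so after positions 73, 134, 150.
ApaI sites (GGGCCC) start at positions 156, 209.
ApaI cuts after base 5 of each site (before the last base), so after positions 160, 213.
Combined cut positions: 73, 134, 150, 160, 213.
Linear molecule, 5 cuts → 6 fragments:
  1–73 → 73 bp
  74–134 → 61 bp
  135–150 → 16 bp
  151–160 → 10 bp
  161–213 → 53 bp
  214–217 → 4 bp
Sorted largest to smallest: 73, 61, 53, 16, 10, 4 bp.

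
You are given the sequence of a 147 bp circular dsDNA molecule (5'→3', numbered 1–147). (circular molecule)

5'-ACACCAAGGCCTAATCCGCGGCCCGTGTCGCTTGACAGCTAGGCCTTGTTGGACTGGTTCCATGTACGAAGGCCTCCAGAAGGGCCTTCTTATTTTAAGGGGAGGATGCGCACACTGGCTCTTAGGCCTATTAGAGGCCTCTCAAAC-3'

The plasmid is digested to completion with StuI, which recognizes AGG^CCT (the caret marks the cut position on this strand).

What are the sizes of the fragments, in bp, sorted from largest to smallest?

54, 34, 29, 19, 11 bp

StuI sites (AGGCCT) start at positions 7, 41, 70, 124, 135.
StuI cuts after base 3 of each site, so after positions 9, 43, 72, 126, 137.
Circular molecule, 5 cuts → 5 fragments:
  10–43 → 34 bp
  44–72 → 29 bp
  73–126 → 54 bp
  127–137 → 11 bp
  138–147 then 1–9 → 10 + 9 = 19 bp
Sorted largest to smallest: 54, 34, 29, 19, 11 bp.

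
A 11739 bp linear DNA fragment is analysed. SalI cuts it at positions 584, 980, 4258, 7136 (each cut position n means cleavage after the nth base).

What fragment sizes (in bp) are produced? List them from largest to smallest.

4603, 3278, 2878, 584, 396 bp

Linear molecule, 4 cuts → 5 fragments:
  584 − 0 = 584 bp
  980 − 584 = 396 bp
  4258 − 980 = 3278 bp
  7136 − 4258 = 2878 bp
  11739 − 7136 = 4603 bp
Sorted largest to smallest: 4603, 3278, 2878, 584, 396 bp.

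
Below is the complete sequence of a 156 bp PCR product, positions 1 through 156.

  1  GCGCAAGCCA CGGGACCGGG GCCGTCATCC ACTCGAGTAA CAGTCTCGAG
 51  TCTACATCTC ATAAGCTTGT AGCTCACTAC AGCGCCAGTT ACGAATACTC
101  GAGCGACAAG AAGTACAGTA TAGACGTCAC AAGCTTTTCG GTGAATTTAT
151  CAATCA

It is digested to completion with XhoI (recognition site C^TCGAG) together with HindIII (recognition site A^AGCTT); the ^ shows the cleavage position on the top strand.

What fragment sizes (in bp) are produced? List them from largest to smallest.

35, 33, 32, 25, 18, 13 bp

XhoI sites (CTCGAG) start at positions 32, 45, 98.
XhoI cuts after the first base of each site, so after positions 32, 45, 98.
HindIII sites (AAGCTT) start at positions 63, 131.
HindIII cuts after the first base of each site, so after positions 63, 131.
Combined cut positions: 32, 45, 63, 98, 131.
Linear molecule, 5 cuts → 6 fragments:
  1–32 → 32 bp
  33–45 → 13 bp
  46–63 → 18 bp
  64–98 → 35 bp
  99–131 → 33 bp
  132–156 → 25 bp
Sorted largest to smallest: 35, 33, 32, 25, 18, 13 bp.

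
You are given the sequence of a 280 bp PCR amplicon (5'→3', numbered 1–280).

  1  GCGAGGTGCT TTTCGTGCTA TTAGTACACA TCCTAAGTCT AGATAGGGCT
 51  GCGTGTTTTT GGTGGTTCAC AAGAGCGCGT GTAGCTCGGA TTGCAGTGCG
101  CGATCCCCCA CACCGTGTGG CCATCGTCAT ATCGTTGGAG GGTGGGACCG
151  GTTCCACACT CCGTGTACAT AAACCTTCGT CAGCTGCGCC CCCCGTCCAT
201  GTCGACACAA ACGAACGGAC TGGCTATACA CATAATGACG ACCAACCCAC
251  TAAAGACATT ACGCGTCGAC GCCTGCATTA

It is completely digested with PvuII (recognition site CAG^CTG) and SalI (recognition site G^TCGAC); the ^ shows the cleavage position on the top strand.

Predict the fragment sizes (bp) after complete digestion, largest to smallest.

183, 64, 18, 15 bp

The PvuII site (CAGCTG) starts at position 181.
PvuII cuts after base 3 of each site, so after position 183.
SalI sites (GTCGAC) start at positions 201, 265.
SalI cuts after the first base of each site, so after positions 201, 265.
Combined cut positions: 183, 201, 265.
Linear molecule, 3 cuts → 4 fragments:
  1–183 → 183 bp
  184–201 → 18 bp
  202–265 → 64 bp
  266–280 → 15 bp
Sorted largest to smallest: 183, 64, 18, 15 bp.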